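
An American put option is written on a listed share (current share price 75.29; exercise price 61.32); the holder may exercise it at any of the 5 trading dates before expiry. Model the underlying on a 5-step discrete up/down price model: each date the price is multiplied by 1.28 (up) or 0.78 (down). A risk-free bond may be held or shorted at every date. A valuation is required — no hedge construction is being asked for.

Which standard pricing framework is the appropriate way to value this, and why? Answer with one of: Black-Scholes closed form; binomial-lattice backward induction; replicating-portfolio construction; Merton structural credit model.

framework: binomial-lattice backward induction

Key observation: the put (strike 61.32 on spot 75.29) is American-style on a 5-step discrete price model, so the early-exercise decision at every node requires stepwise backward valuation — a closed form cannot price the exercise right.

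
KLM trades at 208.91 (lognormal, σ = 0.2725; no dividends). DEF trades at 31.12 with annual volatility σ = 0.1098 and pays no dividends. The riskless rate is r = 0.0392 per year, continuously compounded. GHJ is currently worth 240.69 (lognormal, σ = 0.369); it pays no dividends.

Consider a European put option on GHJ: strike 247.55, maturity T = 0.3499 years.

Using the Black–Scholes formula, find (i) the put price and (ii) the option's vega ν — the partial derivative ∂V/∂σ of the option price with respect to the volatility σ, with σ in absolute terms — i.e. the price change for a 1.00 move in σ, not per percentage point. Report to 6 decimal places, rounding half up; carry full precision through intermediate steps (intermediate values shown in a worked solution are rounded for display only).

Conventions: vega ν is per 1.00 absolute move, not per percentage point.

σ√T = 0.369·√0.3499 = 0.218272
d₁ = (ln(S/K) + (r+σ²/2)T) / (σ√T) = (ln(240.69/247.55) + (0.0392+0.369²/2)·0.3499) / 0.218272 = (-0.028103 + 0.037537) / 0.218272 = 0.043224
d₂ = d₁ − σ√T = 0.043224 − 0.218272 = -0.175048
e^{−rT} = 0.986378
N(−d₁) = 0.482761,  N(−d₂) = 0.569479
Put price V = K·e^{−rT}·N(−d₂) − S·N(−d₁) = 139.054104 − 116.195832 = 22.858272
φ(d₁) = (1/√(2π))·e^{−d₁²/2} = 0.398570
ν = S·φ(d₁)·√T = 56.745886

price = 22.858272
ν = 56.745886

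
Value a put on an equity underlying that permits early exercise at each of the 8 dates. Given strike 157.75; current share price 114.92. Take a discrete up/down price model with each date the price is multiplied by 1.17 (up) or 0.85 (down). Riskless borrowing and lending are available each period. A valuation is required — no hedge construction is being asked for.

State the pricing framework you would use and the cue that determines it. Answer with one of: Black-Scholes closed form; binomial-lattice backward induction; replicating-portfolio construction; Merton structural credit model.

Key observation: early exercise of the strike-157.75 put must be checked at each of the 8 dates (spot 114.92), which forces a node-by-node comparison of intrinsic and continuation value backward from expiry.

framework: binomial-lattice backward induction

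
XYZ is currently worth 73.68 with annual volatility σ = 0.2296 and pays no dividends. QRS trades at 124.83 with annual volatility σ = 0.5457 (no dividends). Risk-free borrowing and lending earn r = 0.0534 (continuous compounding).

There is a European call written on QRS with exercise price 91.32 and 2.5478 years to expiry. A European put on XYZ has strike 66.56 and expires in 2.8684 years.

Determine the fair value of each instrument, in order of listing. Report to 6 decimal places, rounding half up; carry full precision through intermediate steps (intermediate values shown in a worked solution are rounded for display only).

price(QRS call K=91.32) = 61.116971
price(XYZ put K=66.56) = 3.844669

[QRS call K=91.32]
σ√T = 0.5457·√2.5478 = 0.871037
d₁ = (ln(S/K) + (r+σ²/2)T) / (σ√T) = (ln(124.83/91.32) + (0.0534+0.5457²/2)·2.5478) / 0.871037 = (0.312583 + 0.515405) / 0.871037 = 0.950578
d₂ = d₁ − σ√T = 0.950578 − 0.871037 = 0.079541
e^{−rT} = 0.872797
N(d₁) = 0.829091,  N(d₂) = 0.531699
price = S·N(d₁) − K·e^{−rT}·N(d₂) = 103.495376 − 42.378405 = 61.116971
[XYZ put K=66.56]
σ√T = 0.2296·√2.8684 = 0.388859
d₁ = (ln(S/K) + (r+σ²/2)T) / (σ√T) = (ln(73.68/66.56) + (0.0534+0.2296²/2)·2.8684) / 0.388859 = (0.101628 + 0.228778) / 0.388859 = 0.849681
d₂ = d₁ − σ√T = 0.849681 − 0.388859 = 0.460822
e^{−rT} = 0.857982
N(−d₁) = 0.197751,  N(−d₂) = 0.322463
price = K·e^{−rT}·N(−d₂) − S·N(−d₁) = 18.414986 − 14.570317 = 3.844669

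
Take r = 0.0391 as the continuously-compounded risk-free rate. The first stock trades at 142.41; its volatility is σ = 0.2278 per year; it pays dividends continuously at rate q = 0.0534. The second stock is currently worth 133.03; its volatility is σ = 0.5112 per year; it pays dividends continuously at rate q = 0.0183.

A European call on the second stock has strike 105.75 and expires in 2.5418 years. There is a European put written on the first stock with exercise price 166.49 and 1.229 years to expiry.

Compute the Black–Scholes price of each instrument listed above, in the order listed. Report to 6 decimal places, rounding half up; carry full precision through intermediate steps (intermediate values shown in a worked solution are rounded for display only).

price(the second stock call K=105.75) = 52.814655
price(the first stock put K=166.49) = 30.645480

[the second stock call K=105.75]
σ√T = 0.5112·√2.5418 = 0.815007
d₁ = (ln(S/K) + (r−q+σ²/2)T) / (σ√T) = (ln(133.03/105.75) + (0.0391−0.0183+0.5112²/2)·2.5418) / 0.815007 = (0.229497 + 0.384988) / 0.815007 = 0.753962
d₂ = d₁ − σ√T = 0.753962 − 0.815007 = -0.061045
e^{−rT} = 0.905395
e^{−qT} = 0.954550
N(d₁) = 0.774564,  N(d₂) = 0.475662
price = S·e^{−qT}·N(d₁) − K·e^{−rT}·N(d₂) = 98.357108 − 45.542453 = 52.814655
[the first stock put K=166.49]
σ√T = 0.2278·√1.229 = 0.252540
d₁ = (ln(S/K) + (r−q+σ²/2)T) / (σ√T) = (ln(142.41/166.49) + (0.0391−0.0534+0.2278²/2)·1.229) / 0.252540 = (-0.156225 + 0.014313) / 0.252540 = -0.561938
d₂ = d₁ − σ√T = -0.561938 − 0.252540 = -0.814477
e^{−rT} = 0.953082
e^{−qT} = 0.936479
N(−d₁) = 0.712921,  N(−d₂) = 0.792314
price = K·e^{−rT}·N(−d₂) − S·e^{−qT}·N(−d₁) = 125.723387 − 95.077907 = 30.645480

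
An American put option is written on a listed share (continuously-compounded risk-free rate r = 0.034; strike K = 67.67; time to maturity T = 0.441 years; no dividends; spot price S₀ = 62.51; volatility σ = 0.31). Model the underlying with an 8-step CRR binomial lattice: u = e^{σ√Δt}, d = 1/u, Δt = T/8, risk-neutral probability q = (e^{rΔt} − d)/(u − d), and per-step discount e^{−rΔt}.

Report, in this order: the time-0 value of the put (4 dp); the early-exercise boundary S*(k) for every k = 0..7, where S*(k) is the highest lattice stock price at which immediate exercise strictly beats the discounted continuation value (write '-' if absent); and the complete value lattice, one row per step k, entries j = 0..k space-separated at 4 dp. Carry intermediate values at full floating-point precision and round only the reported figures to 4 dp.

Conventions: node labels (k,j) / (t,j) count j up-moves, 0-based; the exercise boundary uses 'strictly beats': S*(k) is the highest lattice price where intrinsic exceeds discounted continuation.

Δt=0.05513  u=1.07550  d=0.92980  q=0.49469  discount=0.99813
step 8 (expiry): payoffs max(K−S,0) = 32.7502 27.2784 20.9492 13.6282 5.1600 0.0000 0.0000 0.0000 0.0000
step 7: (k=7,j=0): S=37.5562, K−S=30.1138, hold=29.9871 ⇒ V=30.1138 exercise | (k=7,j=1): S=43.4411, K−S=24.2289, hold=24.1022 ⇒ V=24.2289 exercise | (k=7,j=2): S=50.2482, K−S=17.4218, hold=17.2951 ⇒ V=17.4218 exercise | (k=7,j=3): S=58.1219, K−S=9.5481, hold=9.4214 ⇒ V=9.5481 exercise | (k=7,j=4): S=67.2294, K−S=0.4406, hold=2.6025 ⇒ V=2.6025 continue | (k=7,j=5): S=77.7640, K−S=0.0000, hold=0.0000 ⇒ V=0.0000 continue | (k=7,j=6): S=89.9493, K−S=0.0000, hold=0.0000 ⇒ V=0.0000 continue | (k=7,j=7): S=104.0441, K−S=0.0000, hold=0.0000 ⇒ V=0.0000 continue  boundary S*=58.1219
step 6: (k=6,j=0): S=40.3916, K−S=27.2784, hold=27.1517 ⇒ V=27.2784 exercise | (k=6,j=1): S=46.7208, K−S=20.9492, hold=20.8224 ⇒ V=20.9492 exercise | (k=6,j=2): S=54.0418, K−S=13.6282, hold=13.5015 ⇒ V=13.6282 exercise | (k=6,j=3): S=62.5100, K−S=5.1600, hold=6.1008 ⇒ V=6.1008 continue | (k=6,j=4): S=72.3051, K−S=0.0000, hold=1.3126 ⇒ V=1.3126 continue | (k=6,j=5): S=83.6350, K−S=0.0000, hold=0.0000 ⇒ V=0.0000 continue | (k=6,j=6): S=96.7404, K−S=0.0000, hold=0.0000 ⇒ V=0.0000 continue  boundary S*=54.0418
step 5: (k=5,j=0): S=43.4411, K−S=24.2289, hold=24.1022 ⇒ V=24.2289 exercise | (k=5,j=1): S=50.2482, K−S=17.4218, hold=17.2951 ⇒ V=17.4218 exercise | (k=5,j=2): S=58.1219, K−S=9.5481, hold=9.8859 ⇒ V=9.8859 continue | (k=5,j=3): S=67.2294, K−S=0.4406, hold=3.7251 ⇒ V=3.7251 continue | (k=5,j=4): S=77.7640, K−S=0.0000, hold=0.6620 ⇒ V=0.6620 continue | (k=5,j=5): S=89.9493, K−S=0.0000, hold=0.0000 ⇒ V=0.0000 continue  boundary S*=50.2482
step 4: (k=4,j=0): S=46.7208, K−S=20.9492, hold=20.8224 ⇒ V=20.9492 exercise | (k=4,j=1): S=54.0418, K−S=13.6282, hold=13.6682 ⇒ V=13.6682 continue | (k=4,j=2): S=62.5100, K−S=5.1600, hold=6.8254 ⇒ V=6.8254 continue | (k=4,j=3): S=72.3051, K−S=0.0000, hold=2.2057 ⇒ V=2.2057 continue | (k=4,j=4): S=83.6350, K−S=0.0000, hold=0.3339 ⇒ V=0.3339 continue  boundary S*=46.7208
step 3: (k=3,j=0): S=50.2482, K−S=17.4218, hold=17.3149 ⇒ V=17.4218 exercise | (k=3,j=1): S=58.1219, K−S=9.5481, hold=10.2639 ⇒ V=10.2639 continue | (k=3,j=2): S=67.2294, K−S=0.4406, hold=4.5316 ⇒ V=4.5316 continue | (k=3,j=3): S=77.7640, K−S=0.0000, hold=1.2774 ⇒ V=1.2774 continue  boundary S*=50.2482
step 2: (k=2,j=0): S=54.0418, K−S=13.6282, hold=13.8549 ⇒ V=13.8549 continue | (k=2,j=1): S=62.5100, K−S=5.1600, hold=7.4143 ⇒ V=7.4143 continue | (k=2,j=2): S=72.3051, K−S=0.0000, hold=2.9163 ⇒ V=2.9163 continue  boundary S*=-
step 1: (k=1,j=0): S=58.1219, K−S=9.5481, hold=10.6488 ⇒ V=10.6488 continue | (k=1,j=1): S=67.2294, K−S=0.4406, hold=5.1795 ⇒ V=5.1795 continue  boundary S*=-
step 0: (k=0,j=0): S=62.5100, K−S=5.1600, hold=7.9283 ⇒ V=7.9283 continue  boundary S*=-

price = 7.9283
boundary = - - - 50.2482 46.7208 50.2482 54.0418 58.1219
tree:
7.9283
10.6488 5.1795
13.8549 7.4143 2.9163
17.4218 10.2639 4.5316 1.2774
20.9492 13.6682 6.8254 2.2057 0.3339
24.2289 17.4218 9.8859 3.7251 0.6620 0.0000
27.2784 20.9492 13.6282 6.1008 1.3126 0.0000 0.0000
30.1138 24.2289 17.4218 9.5481 2.6025 0.0000 0.0000 0.0000
32.7502 27.2784 20.9492 13.6282 5.1600 0.0000 0.0000 0.0000 0.0000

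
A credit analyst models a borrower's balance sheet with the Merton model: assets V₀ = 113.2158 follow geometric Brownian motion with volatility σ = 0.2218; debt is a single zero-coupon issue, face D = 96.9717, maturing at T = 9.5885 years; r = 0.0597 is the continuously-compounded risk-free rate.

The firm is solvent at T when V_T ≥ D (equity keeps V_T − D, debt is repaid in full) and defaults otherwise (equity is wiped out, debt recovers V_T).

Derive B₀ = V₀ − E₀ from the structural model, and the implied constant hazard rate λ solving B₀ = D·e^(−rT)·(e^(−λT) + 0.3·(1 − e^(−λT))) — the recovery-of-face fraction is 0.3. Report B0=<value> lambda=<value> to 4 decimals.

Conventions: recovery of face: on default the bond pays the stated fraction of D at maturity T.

With assets at 113.2158 and a single debt payment of 96.9717 at 9.5885 years:
d₁ = [ln(V₀/D) + (r + σ²/2)T] / (σ√T)
   = [ln(113.2158/96.9717) + (0.0597 + 0.5·0.2218²)·9.5885] / (0.2218·√9.5885)
   = [0.154877 + 0.808288] / 0.686810 = 1.402373
d₂ = d₁ − σ√T = 1.402373 − 0.686810 = 0.715562
N(d₁) = 0.919598,  N(d₂) = 0.762869,  e^(−rT) = 0.564151
E₀ = V₀·N(d₁) − D·e^(−rT)·N(d₂)
   = 113.2158·0.919598 − 96.9717·0.564151·0.762869 = 62.378989
B₀ = V₀ − E₀ = 113.2158 − 62.378989 = 50.836811
e^(−λT) = (B₀·e^(rT)/D − 0.3)/(1 − 0.3) = (50.8368·1.772575/96.9717 − 0.3)/0.7 = 0.89894482
λ = −ln(0.89894482)/9.5885 = 0.011111

B0=50.8368 lambda=0.0111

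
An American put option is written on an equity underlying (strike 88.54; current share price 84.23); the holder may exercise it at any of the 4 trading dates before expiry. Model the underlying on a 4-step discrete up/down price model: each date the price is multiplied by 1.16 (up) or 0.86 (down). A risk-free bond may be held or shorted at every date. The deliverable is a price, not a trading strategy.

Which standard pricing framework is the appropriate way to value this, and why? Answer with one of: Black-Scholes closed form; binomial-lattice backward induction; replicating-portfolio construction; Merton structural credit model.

framework: binomial-lattice backward induction

Key observation: the defining feature is the embedded early-exercise option across 4 discrete dates on the spot-84.23 tree; pricing the strike-88.54 put means working backward with an exercise test at every node.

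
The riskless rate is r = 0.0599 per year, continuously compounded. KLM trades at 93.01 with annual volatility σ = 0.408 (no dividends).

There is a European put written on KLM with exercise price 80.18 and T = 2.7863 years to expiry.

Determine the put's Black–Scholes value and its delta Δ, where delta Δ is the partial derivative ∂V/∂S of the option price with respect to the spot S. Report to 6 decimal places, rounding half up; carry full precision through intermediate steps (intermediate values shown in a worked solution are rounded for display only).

price = 11.010362
Δ = -0.210833

σ√T = 0.408·√2.7863 = 0.681042
d₁ = (ln(S/K) + (r+σ²/2)T) / (σ√T) = (ln(93.01/80.18) + (0.0599+0.408²/2)·2.7863) / 0.681042 = (0.148433 + 0.398809) / 0.681042 = 0.803535
d₂ = d₁ − σ√T = 0.803535 − 0.681042 = 0.122493
e^{−rT} = 0.846285
N(−d₁) = 0.210833,  N(−d₂) = 0.451254
Put price V = K·e^{−rT}·N(−d₂) − S·N(−d₁) = 30.619910 − 19.609547 = 11.010362
Δ = −N(−d₁) = -0.210833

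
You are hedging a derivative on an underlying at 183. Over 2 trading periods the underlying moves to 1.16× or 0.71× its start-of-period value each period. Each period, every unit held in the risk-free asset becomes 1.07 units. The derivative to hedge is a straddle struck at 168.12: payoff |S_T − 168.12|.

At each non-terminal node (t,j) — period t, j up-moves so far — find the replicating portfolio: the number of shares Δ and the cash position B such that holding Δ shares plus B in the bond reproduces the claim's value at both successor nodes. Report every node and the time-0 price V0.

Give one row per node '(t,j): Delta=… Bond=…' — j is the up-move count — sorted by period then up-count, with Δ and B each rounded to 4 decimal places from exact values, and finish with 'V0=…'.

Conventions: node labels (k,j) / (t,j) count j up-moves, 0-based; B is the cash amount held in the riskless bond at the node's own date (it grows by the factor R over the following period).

Since d<R<u, set p* = (R−d)/(u−d) = 0.8000; price each node as the discounted p*-expectation of its children.
Expiry values: V(2,0)=75.8697, V(2,1)=17.4012, V(2,2)=78.1248
(1,0): S=129.9300. Δ = (V_up−V_dn)/(S_up−S_dn) = (17.4012−75.8697)/(150.7188−92.2503) = -1.0000. V = [p*·17.4012 + (1−p*)·75.8697]/1.07 = 27.1915. B = V − Δ·S = 157.1215.
(1,1): S=212.2800. Δ = (V_up−V_dn)/(S_up−S_dn) = (78.1248−17.4012)/(246.2448−150.7188) = 0.6357. V = [p*·78.1248 + (1−p*)·17.4012]/1.07 = 61.6636. B = V − Δ·S = -73.2777.
(0,0): S=183.0000. Δ = (V_up−V_dn)/(S_up−S_dn) = (61.6636−27.1915)/(212.2800−129.9300) = 0.4186. V = [p*·61.6636 + (1−p*)·27.1915]/1.07 = 51.1862. B = V − Δ·S = -25.4186.
As a check, the time-0 holding Δ(0,0)·S0 + B(0,0) comes to 51.1862 — exactly V0.

(0,0): Delta=0.4186 Bond=-25.4186
(1,0): Delta=-1.0000 Bond=157.1215
(1,1): Delta=0.6357 Bond=-73.2777
V0=51.1862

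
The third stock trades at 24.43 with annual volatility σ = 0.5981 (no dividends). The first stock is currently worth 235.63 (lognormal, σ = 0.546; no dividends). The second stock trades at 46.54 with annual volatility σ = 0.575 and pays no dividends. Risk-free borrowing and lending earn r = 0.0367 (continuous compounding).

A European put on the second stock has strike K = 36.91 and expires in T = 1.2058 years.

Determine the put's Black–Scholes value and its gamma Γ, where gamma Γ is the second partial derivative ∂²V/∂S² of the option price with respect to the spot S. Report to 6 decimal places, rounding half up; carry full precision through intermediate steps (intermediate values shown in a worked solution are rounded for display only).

σ√T = 0.575·√1.2058 = 0.631401
d₁ = (ln(S/K) + (r+σ²/2)T) / (σ√T) = (ln(46.54/36.91) + (0.0367+0.575²/2)·1.2058) / 0.631401 = (0.231830 + 0.243587) / 0.631401 = 0.752954
d₂ = d₁ − σ√T = 0.752954 − 0.631401 = 0.121553
e^{−rT} = 0.956712
N(−d₁) = 0.225739,  N(−d₂) = 0.451627
Put price V = K·e^{−rT}·N(−d₂) − S·N(−d₁) = 15.947945 − 10.505879 = 5.442066
φ(d₁) = (1/√(2π))·e^{−d₁²/2} = 0.300470
Γ = φ(d₁) / (S·σ·√T) = 0.010225

price = 5.442066
Γ = 0.010225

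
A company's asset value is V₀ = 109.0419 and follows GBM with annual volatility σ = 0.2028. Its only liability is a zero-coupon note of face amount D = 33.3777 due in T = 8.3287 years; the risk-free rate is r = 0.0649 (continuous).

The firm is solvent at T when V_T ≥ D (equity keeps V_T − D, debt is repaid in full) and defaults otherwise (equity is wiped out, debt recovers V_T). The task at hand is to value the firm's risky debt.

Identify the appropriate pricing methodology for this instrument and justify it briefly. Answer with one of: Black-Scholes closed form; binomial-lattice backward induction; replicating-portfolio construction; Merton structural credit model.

Key observation: the question is about default risk generated by asset-value dynamics against a debt face of 33.3777 — the structural framework prices exactly that.

framework: Merton structural credit model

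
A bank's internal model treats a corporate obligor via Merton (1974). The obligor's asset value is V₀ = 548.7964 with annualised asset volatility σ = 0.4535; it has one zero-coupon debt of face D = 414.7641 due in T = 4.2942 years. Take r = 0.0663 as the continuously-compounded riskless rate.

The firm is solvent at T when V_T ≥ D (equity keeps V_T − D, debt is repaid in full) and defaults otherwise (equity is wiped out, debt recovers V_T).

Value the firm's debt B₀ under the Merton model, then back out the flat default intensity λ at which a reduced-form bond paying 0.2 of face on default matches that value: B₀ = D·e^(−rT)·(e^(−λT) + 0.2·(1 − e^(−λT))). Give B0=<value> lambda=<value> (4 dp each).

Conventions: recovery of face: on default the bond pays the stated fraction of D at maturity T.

B0=250.2641 lambda=0.0662

Equity is a call on the firm's assets struck at D = 414.7641:
d₁ = [ln(V₀/D) + (r + σ²/2)T] / (σ√T)
   = [ln(548.7964/414.7641) + (0.0663 + 0.5·0.4535²)·4.2942] / (0.4535·√4.2942)
   = [0.280018 + 0.726283] / 0.939763 = 1.070802
d₂ = d₁ − σ√T = 1.070802 − 0.939763 = 0.131039
N(d₁) = 0.857871,  N(d₂) = 0.552128,  e^(−rT) = 0.752236
E₀ = V₀·N(d₁) − D·e^(−rT)·N(d₂)
   = 548.7964·0.857871 − 414.7641·0.752236·0.552128 = 298.532325
B₀ = V₀ − E₀ = 548.7964 − 298.532325 = 250.264075
e^(−λT) = (B₀·e^(rT)/D − 0.2)/(1 − 0.2) = (250.2641·1.329370/414.7641 − 0.2)/0.8 = 0.75265938
λ = −ln(0.75265938)/4.2942 = 0.066169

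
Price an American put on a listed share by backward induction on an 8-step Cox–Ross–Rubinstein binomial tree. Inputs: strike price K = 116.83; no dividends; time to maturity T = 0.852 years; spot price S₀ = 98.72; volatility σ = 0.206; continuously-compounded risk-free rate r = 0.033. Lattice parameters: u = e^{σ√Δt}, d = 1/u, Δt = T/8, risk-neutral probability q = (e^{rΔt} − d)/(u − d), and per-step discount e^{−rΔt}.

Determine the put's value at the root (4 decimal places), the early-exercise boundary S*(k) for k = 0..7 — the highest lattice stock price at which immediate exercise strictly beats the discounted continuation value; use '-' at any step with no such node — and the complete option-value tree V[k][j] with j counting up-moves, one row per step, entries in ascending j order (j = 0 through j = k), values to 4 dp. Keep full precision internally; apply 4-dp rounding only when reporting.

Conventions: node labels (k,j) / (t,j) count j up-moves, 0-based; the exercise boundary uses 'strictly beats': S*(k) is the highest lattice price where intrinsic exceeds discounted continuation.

price = 18.8295
boundary = - 92.3015 86.3004 92.3015 86.3004 92.3015 98.7200 105.5848
tree:
18.8295
24.5285 13.4703
30.5296 18.5012 8.7175
36.1406 24.5285 12.8234 4.8228
41.3868 30.5296 18.1525 7.7788 2.0088
46.2918 36.1406 24.5285 12.1365 3.6351 0.4561
50.8780 41.3868 30.5296 18.1100 6.4665 0.9330 0.0000
55.1660 46.2918 36.1406 24.5285 11.2452 1.9083 0.0000 0.0000
59.1752 50.8780 41.3868 30.5296 18.1100 3.9031 0.0000 0.0000 0.0000

Δt=0.10650, u=1.06954, d=0.93498, q=0.50937, disc=e^(-rΔt)=0.99649
k=8 terminal: V=max(K-S,0) → 59.1752 50.8780 41.3868 30.5296 18.1100 3.9031 0.0000 0.0000 0.0000
k=7: j=0 S=61.6640 intr=55.1660 cont=54.7561 V=55.1660[EX]; j=1 S=70.5382 intr=46.2918 cont=45.8820 V=46.2918[EX]; j=2 S=80.6894 intr=36.1406 cont=35.7307 V=36.1406[EX]; j=3 S=92.3015 intr=24.5285 cont=24.1186 V=24.5285[EX]; j=4 S=105.5848 intr=11.2452 cont=10.8353 V=11.2452[EX]; j=5 S=120.7796 intr=0.0000 cont=1.9083 V=1.9083[hold]; j=6 S=138.1612 intr=0.0000 cont=0.0000 V=0.0000[hold]; j=7 S=158.0442 intr=0.0000 cont=0.0000 V=0.0000[hold]  S*(7)=105.5848
k=6: j=0 S=65.9520 intr=50.8780 cont=50.4681 V=50.8780[EX]; j=1 S=75.4432 intr=41.3868 cont=40.9769 V=41.3868[EX]; j=2 S=86.3004 intr=30.5296 cont=30.1197 V=30.5296[EX]; j=3 S=98.7200 intr=18.1100 cont=17.7001 V=18.1100[EX]; j=4 S=112.9269 intr=3.9031 cont=6.4665 V=6.4665[hold]; j=5 S=129.1784 intr=0.0000 cont=0.9330 V=0.9330[hold]; j=6 S=147.7687 intr=0.0000 cont=0.0000 V=0.0000[hold]  S*(6)=98.7200
k=5: j=0 S=70.5382 intr=46.2918 cont=45.8820 V=46.2918[EX]; j=1 S=80.6894 intr=36.1406 cont=35.7307 V=36.1406[EX]; j=2 S=92.3015 intr=24.5285 cont=24.1186 V=24.5285[EX]; j=3 S=105.5848 intr=11.2452 cont=12.1365 V=12.1365[hold]; j=4 S=120.7796 intr=0.0000 cont=3.6351 V=3.6351[hold]; j=5 S=138.1612 intr=0.0000 cont=0.4561 V=0.4561[hold]  S*(5)=92.3015
k=4: j=0 S=75.4432 intr=41.3868 cont=40.9769 V=41.3868[EX]; j=1 S=86.3004 intr=30.5296 cont=30.1197 V=30.5296[EX]; j=2 S=98.7200 intr=18.1100 cont=18.1525 V=18.1525[hold]; j=3 S=112.9269 intr=3.9031 cont=7.7788 V=7.7788[hold]; j=4 S=129.1784 intr=0.0000 cont=2.0088 V=2.0088[hold]  S*(4)=86.3004
k=3: j=0 S=80.6894 intr=36.1406 cont=35.7307 V=36.1406[EX]; j=1 S=92.3015 intr=24.5285 cont=24.1402 V=24.5285[EX]; j=2 S=105.5848 intr=11.2452 cont=12.8234 V=12.8234[hold]; j=3 S=120.7796 intr=0.0000 cont=4.8228 V=4.8228[hold]  S*(3)=92.3015
k=2: j=0 S=86.3004 intr=30.5296 cont=30.1197 V=30.5296[EX]; j=1 S=98.7200 intr=18.1100 cont=18.5012 V=18.5012[hold]; j=2 S=112.9269 intr=3.9031 cont=8.7175 V=8.7175[hold]  S*(2)=86.3004
k=1: j=0 S=92.3015 intr=24.5285 cont=24.3171 V=24.5285[EX]; j=1 S=105.5848 intr=11.2452 cont=13.4703 V=13.4703[hold]  S*(1)=92.3015
k=0: j=0 S=98.7200 intr=18.1100 cont=18.8295 V=18.8295[hold]  S*(0)=-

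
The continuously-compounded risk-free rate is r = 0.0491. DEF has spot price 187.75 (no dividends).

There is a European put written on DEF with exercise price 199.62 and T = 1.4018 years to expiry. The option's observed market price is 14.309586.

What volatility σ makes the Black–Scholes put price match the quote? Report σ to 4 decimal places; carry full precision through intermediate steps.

sigma = 0.1701

At σ = 0.1701 the Black–Scholes value reproduces the quote:
σ√T = 0.1701·√1.4018 = 0.201394
d₁ = (ln(S/K) + (r+σ²/2)T) / (σ√T) = (ln(187.75/199.62) + (0.0491+0.1701²/2)·1.4018) / 0.201394 = (-0.061304 + 0.089108) / 0.201394 = 0.138057
d₂ = d₁ − σ√T = 0.138057 − 0.201394 = -0.063337
e^{−rT} = 0.933487
N(−d₁) = 0.445098,  N(−d₂) = 0.525251
V = K·e^{−rT}·N(−d₂) − S·N(−d₁) = 97.876656 − 83.567070 = 14.309586 (matching the quote); vega is positive throughout, so no other σ reproduces this price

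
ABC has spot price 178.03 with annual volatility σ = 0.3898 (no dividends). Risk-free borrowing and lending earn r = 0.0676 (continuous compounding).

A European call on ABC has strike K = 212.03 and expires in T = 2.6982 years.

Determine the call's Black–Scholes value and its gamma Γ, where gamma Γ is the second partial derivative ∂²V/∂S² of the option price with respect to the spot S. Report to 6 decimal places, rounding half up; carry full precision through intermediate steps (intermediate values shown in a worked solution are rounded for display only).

σ√T = 0.3898·√2.6982 = 0.640293
d₁ = (ln(S/K) + (r+σ²/2)T) / (σ√T) = (ln(178.03/212.03) + (0.0676+0.3898²/2)·2.6982) / 0.640293 = (-0.174776 + 0.387386) / 0.640293 = 0.332052
d₂ = d₁ − σ√T = 0.332052 − 0.640293 = -0.308242
e^{−rT} = 0.833269
N(d₁) = 0.630075,  N(d₂) = 0.378949
Call price V = S·N(d₁) − K·e^{−rT}·N(d₂) = 112.172219 − 66.952027 = 45.220192
φ(d₁) = (1/√(2π))·e^{−d₁²/2} = 0.377544
Γ = φ(d₁) / (S·σ·√T) = 0.003312

price = 45.220192
Γ = 0.003312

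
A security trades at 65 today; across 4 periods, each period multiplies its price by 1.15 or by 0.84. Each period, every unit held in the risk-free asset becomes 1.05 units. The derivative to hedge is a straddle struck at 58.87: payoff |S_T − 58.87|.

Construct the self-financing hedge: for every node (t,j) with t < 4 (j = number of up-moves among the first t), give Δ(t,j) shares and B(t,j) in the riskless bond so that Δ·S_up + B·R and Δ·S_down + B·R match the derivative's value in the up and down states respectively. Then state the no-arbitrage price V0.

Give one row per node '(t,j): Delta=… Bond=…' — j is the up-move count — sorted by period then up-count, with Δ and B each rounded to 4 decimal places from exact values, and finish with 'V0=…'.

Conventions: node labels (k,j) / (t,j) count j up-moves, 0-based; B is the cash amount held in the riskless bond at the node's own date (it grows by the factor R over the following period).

(0,0): Delta=0.7015 Bond=-26.3798
(1,0): Delta=0.1846 Bond=0.5281
(1,1): Delta=0.8813 Bond=-41.1402
(2,0): Delta=-0.8380 Bond=47.4526
(2,1): Delta=0.5402 Bond=-21.7779
(2,2): Delta=1.0000 Bond=-53.3968
(3,0): Delta=-1.0000 Bond=56.0667
(3,1): Delta=-0.7816 Bond=46.8530
(3,2): Delta=1.0000 Bond=-56.0667
(3,3): Delta=1.0000 Bond=-56.0667
V0=19.2196

The replicating-portfolio and risk-neutral prices coincide; use p* = (1.05−0.84)/(1.15−0.84) = 0.6774 for the latter.
Terminal payoffs: V(4,0)=26.5084, V(4,1)=14.5654, V(4,2)=1.7851, V(4,3)=24.1698, V(4,4)=54.8154
Node (3,0) S=38.5258: V=(p*·14.5654+(1−p*)·26.5084)/1.05=17.5409; Δ=(14.5654−26.5084)/(44.3046−32.3616)=-1.0000; B=V−Δ·S=56.0667
Node (3,1) S=52.7436: V=(p*·1.7851+(1−p*)·14.5654)/1.05=5.6265; Δ=(1.7851−14.5654)/(60.6551−44.3046)=-0.7816; B=V−Δ·S=46.8530
Node (3,2) S=72.2085: V=(p*·24.1698+(1−p*)·1.7851)/1.05=16.1418; Δ=(24.1698−1.7851)/(83.0398−60.6551)=1.0000; B=V−Δ·S=-56.0667
Node (3,3) S=98.8569: V=(p*·54.8154+(1−p*)·24.1698)/1.05=42.7902; Δ=(54.8154−24.1698)/(113.6854−83.0398)=1.0000; B=V−Δ·S=-56.0667
Node (2,0) S=45.8640: V=(p*·5.6265+(1−p*)·17.5409)/1.05=9.0189; Δ=(5.6265−17.5409)/(52.7436−38.5258)=-0.8380; B=V−Δ·S=47.4526
Node (2,1) S=62.7900: V=(p*·16.1418+(1−p*)·5.6265)/1.05=12.1426; Δ=(16.1418−5.6265)/(72.2085−52.7436)=0.5402; B=V−Δ·S=-21.7779
Node (2,2) S=85.9625: V=(p*·42.7902+(1−p*)·16.1418)/1.05=32.5657; Δ=(42.7902−16.1418)/(98.8569−72.2085)=1.0000; B=V−Δ·S=-53.3968
Node (1,0) S=54.6000: V=(p*·12.1426+(1−p*)·9.0189)/1.05=10.6047; Δ=(12.1426−9.0189)/(62.7900−45.8640)=0.1846; B=V−Δ·S=0.5281
Node (1,1) S=74.7500: V=(p*·32.5657+(1−p*)·12.1426)/1.05=24.7406; Δ=(32.5657−12.1426)/(85.9625−62.7900)=0.8813; B=V−Δ·S=-41.1402
Node (0,0) S=65.0000: V=(p*·24.7406+(1−p*)·10.6047)/1.05=19.2196; Δ=(24.7406−10.6047)/(74.7500−54.6000)=0.7015; B=V−Δ·S=-26.3798
Sanity check at the root: Δ(0,0)·S0 + B(0,0) reproduces V0 = 19.2196.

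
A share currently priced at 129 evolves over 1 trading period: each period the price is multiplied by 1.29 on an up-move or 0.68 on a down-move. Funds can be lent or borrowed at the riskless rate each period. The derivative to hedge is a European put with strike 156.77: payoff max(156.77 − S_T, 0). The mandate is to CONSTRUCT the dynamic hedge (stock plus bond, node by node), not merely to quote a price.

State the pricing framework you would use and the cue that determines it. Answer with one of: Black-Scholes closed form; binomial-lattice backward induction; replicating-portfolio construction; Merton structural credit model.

framework: replicating-portfolio construction

Key observation: since the answer must list Δ and B at each node of the 1.29/0.68 lattice on 129, the replicating-portfolio method — solving the two-state system at every node — is the one that applies.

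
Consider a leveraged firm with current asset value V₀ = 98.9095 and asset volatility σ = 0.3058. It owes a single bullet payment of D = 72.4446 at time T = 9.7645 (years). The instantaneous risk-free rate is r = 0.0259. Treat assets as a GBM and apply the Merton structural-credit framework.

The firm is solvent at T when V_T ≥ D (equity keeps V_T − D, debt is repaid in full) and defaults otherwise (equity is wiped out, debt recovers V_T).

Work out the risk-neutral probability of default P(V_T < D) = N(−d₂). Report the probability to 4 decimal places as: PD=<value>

Work the structural quantities from V₀ = 98.9095 against face 72.4446:
d₁ = [ln(V₀/D) + (r + σ²/2)T] / (σ√T)
   = [ln(98.9095/72.4446) + (0.0259 + 0.5·0.3058²)·9.7645] / (0.3058·√9.7645)
   = [0.311383 + 0.709458] / 0.955570 = 1.068306
d₂ = d₁ − σ√T = 1.068306 − 0.955570 = 0.112736
risk-neutral PD = N(−d₂) = N(-0.112736) = 0.455120

PD=0.4551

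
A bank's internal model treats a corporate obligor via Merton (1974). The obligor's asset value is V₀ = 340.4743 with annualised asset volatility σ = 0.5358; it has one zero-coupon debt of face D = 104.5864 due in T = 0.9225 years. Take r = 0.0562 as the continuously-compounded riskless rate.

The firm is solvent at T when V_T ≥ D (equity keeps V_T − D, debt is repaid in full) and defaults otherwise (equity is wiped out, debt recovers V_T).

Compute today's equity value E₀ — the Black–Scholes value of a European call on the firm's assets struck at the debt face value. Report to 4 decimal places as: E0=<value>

E0=241.4268

Equity is a call on the firm's assets struck at D = 104.5864:
d₁ = [ln(V₀/D) + (r + σ²/2)T] / (σ√T)
   = [ln(340.4743/104.5864) + (0.0562 + 0.5·0.5358²)·0.9225] / (0.5358·√0.9225)
   = [1.180326 + 0.184261] / 0.514619 = 2.651645
d₂ = d₁ − σ√T = 2.651645 − 0.514619 = 2.137026
N(d₁) = 0.995995,  N(d₂) = 0.983702,  e^(−rT) = 0.949476
E₀ = V₀·N(d₁) − D·e^(−rT)·N(d₂)
   = 340.4743·0.995995 − 104.5864·0.949476·0.983702 = 241.426783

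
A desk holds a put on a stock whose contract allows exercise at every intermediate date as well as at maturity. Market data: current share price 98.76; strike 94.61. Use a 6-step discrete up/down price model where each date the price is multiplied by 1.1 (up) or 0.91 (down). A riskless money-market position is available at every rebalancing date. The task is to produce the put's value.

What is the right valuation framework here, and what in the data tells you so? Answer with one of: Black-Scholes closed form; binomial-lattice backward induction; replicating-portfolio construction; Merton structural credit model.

Key observation: with exercise allowed before expiry on a discrete up/down model (6 steps from spot 98.76), the strike-94.61 put's value must be rolled back through the tree testing early exercise at each node.

framework: binomial-lattice backward induction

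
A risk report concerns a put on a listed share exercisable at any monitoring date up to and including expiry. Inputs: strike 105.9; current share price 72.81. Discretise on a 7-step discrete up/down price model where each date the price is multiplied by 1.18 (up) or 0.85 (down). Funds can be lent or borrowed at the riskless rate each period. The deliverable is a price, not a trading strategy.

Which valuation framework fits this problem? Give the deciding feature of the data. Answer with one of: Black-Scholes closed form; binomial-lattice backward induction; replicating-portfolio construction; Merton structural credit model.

Key observation: the put (strike 105.9 on spot 72.81) is American-style on a 7-step discrete price model, so the early-exercise decision at every node requires stepwise backward valuation — a closed form cannot price the exercise right.

framework: binomial-lattice backward induction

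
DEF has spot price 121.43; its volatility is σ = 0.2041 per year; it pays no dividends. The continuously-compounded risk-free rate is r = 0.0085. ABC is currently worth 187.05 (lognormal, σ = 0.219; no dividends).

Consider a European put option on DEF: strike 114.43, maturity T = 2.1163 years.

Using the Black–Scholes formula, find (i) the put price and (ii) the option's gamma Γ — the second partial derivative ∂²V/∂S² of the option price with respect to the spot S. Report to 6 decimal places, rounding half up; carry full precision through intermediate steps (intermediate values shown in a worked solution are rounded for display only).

σ√T = 0.2041·√2.1163 = 0.296915
d₁ = (ln(S/K) + (r+σ²/2)T) / (σ√T) = (ln(121.43/114.43) + (0.0085+0.2041²/2)·2.1163) / 0.296915 = (0.059375 + 0.062068) / 0.296915 = 0.409014
d₂ = d₁ − σ√T = 0.409014 − 0.296915 = 0.112100
e^{−rT} = 0.982172
N(−d₁) = 0.341265,  N(−d₂) = 0.455372
Put price V = K·e^{−rT}·N(−d₂) − S·N(−d₁) = 51.179262 − 41.439751 = 9.739511
φ(d₁) = (1/√(2π))·e^{−d₁²/2} = 0.366930
Γ = φ(d₁) / (S·σ·√T) = 0.010177

price = 9.739511
Γ = 0.010177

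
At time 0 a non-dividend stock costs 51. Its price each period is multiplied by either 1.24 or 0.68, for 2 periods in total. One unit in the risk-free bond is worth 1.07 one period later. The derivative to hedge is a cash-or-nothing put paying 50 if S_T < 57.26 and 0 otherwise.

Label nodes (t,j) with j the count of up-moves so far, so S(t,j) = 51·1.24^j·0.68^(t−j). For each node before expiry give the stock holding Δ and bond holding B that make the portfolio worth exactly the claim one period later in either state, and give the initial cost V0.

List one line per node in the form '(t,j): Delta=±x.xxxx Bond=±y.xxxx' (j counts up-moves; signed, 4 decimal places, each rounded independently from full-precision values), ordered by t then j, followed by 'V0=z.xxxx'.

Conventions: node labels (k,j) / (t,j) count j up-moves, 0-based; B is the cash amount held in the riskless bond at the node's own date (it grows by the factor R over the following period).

Since d<R<u, set p* = (R−d)/(u−d) = 0.6964; price each node as the discounted p*-expectation of its children.
At maturity the claim pays: V(2,0)=50.0000, V(2,1)=50.0000, V(2,2)=0.0000
(1,0): S=34.6800. Δ = (V_up−V_dn)/(S_up−S_dn) = (50.0000−50.0000)/(43.0032−23.5824) = 0.0000. V = [p*·50.0000 + (1−p*)·50.0000]/1.07 = 46.7290. B = V − Δ·S = 46.7290.
(1,1): S=63.2400. Δ = (V_up−V_dn)/(S_up−S_dn) = (0.0000−50.0000)/(78.4176−43.0032) = -1.4119. V = [p*·0.0000 + (1−p*)·50.0000]/1.07 = 14.1856. B = V − Δ·S = 103.4713.
(0,0): S=51.0000. Δ = (V_up−V_dn)/(S_up−S_dn) = (14.1856−46.7290)/(63.2400−34.6800) = -1.1395. V = [p*·14.1856 + (1−p*)·46.7290]/1.07 = 22.4905. B = V − Δ·S = 80.6037.
Sanity check at the root: Δ(0,0)·S0 + B(0,0) reproduces V0 = 22.4905.

(0,0): Delta=-1.1395 Bond=80.6037
(1,0): Delta=0.0000 Bond=46.7290
(1,1): Delta=-1.4119 Bond=103.4713
V0=22.4905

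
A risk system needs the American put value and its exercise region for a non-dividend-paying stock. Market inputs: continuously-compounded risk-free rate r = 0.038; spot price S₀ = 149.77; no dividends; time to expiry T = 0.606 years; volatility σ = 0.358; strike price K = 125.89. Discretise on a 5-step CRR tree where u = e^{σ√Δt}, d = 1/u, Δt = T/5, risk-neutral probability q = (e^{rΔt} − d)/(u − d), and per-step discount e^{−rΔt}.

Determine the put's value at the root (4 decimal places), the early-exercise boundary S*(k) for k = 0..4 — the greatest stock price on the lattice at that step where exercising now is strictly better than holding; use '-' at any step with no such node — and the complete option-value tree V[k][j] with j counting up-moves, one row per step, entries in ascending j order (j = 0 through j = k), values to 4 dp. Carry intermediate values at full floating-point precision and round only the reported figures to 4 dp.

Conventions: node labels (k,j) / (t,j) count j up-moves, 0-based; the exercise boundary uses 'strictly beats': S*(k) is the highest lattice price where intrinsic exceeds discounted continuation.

price = 5.3729
boundary = - - - - 90.9734
tree:
5.3729
9.0568 1.5488
14.8629 3.0351 0.0000
23.4720 5.9478 0.0000 0.0000
34.9166 11.6558 0.0000 0.0000 0.0000
45.5768 22.8414 0.0000 0.0000 0.0000 0.0000

Δt=0.12120, u=1.13273, d=0.88282, q=0.48735, disc=e^(-rΔt)=0.99540
k=5 terminal: V=max(K-S,0) → 45.5768 22.8414 0.0000 0.0000 0.0000 0.0000
k=4: j=0 S=90.9734 intr=34.9166 cont=34.3381 V=34.9166[EX]; j=1 S=116.7266 intr=9.1634 cont=11.6558 V=11.6558[hold]; j=2 S=149.7700 intr=0.0000 cont=0.0000 V=0.0000[hold]; j=3 S=192.1675 intr=0.0000 cont=0.0000 V=0.0000[hold]; j=4 S=246.5671 intr=0.0000 cont=0.0000 V=0.0000[hold]  S*(4)=90.9734
k=3: j=0 S=103.0486 intr=22.8414 cont=23.4720 V=23.4720[hold]; j=1 S=132.2200 intr=0.0000 cont=5.9478 V=5.9478[hold]; j=2 S=169.6494 intr=0.0000 cont=0.0000 V=0.0000[hold]; j=3 S=217.6745 intr=0.0000 cont=0.0000 V=0.0000[hold]  S*(3)=-
k=2: j=0 S=116.7266 intr=9.1634 cont=14.8629 V=14.8629[hold]; j=1 S=149.7700 intr=0.0000 cont=3.0351 V=3.0351[hold]; j=2 S=192.1675 intr=0.0000 cont=0.0000 V=0.0000[hold]  S*(2)=-
k=1: j=0 S=132.2200 intr=0.0000 cont=9.0568 V=9.0568[hold]; j=1 S=169.6494 intr=0.0000 cont=1.5488 V=1.5488[hold]  S*(1)=-
k=0: j=0 S=149.7700 intr=0.0000 cont=5.3729 V=5.3729[hold]  S*(0)=-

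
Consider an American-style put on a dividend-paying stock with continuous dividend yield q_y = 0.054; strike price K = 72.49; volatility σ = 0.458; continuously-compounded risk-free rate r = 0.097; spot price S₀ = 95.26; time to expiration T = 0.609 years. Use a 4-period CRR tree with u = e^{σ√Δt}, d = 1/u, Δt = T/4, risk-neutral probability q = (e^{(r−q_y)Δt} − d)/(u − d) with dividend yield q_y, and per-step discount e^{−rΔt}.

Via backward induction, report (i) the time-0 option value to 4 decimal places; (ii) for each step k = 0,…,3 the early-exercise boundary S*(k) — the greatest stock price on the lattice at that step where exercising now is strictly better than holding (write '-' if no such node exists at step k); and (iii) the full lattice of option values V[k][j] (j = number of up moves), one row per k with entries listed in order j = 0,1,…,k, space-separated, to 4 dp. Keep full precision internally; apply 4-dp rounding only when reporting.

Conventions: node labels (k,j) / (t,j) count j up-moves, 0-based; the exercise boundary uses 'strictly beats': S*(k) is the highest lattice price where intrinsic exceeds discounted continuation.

Δt=0.15225  u=1.19567  d=0.83635  q=0.47372  discount=0.98534
step 4 (expiry): payoffs max(K−S,0) = 25.8817 5.8574 0.0000 0.0000 0.0000
step 3: (k=3,j=0): S=55.7282, K−S=16.7618, hold=16.1554 ⇒ V=16.7618 exercise | (k=3,j=1): S=79.6707, K−S=0.0000, hold=3.0374 ⇒ V=3.0374 continue | (k=3,j=2): S=113.8997, K−S=0.0000, hold=0.0000 ⇒ V=0.0000 continue | (k=3,j=3): S=162.8345, K−S=0.0000, hold=0.0000 ⇒ V=0.0000 continue  boundary S*=55.7282
step 2: (k=2,j=0): S=66.6326, K−S=5.8574, hold=10.1099 ⇒ V=10.1099 continue | (k=2,j=1): S=95.2600, K−S=0.0000, hold=1.5751 ⇒ V=1.5751 continue | (k=2,j=2): S=136.1866, K−S=0.0000, hold=0.0000 ⇒ V=0.0000 continue  boundary S*=-
step 1: (k=1,j=0): S=79.6707, K−S=0.0000, hold=5.9778 ⇒ V=5.9778 continue | (k=1,j=1): S=113.8997, K−S=0.0000, hold=0.8168 ⇒ V=0.8168 continue  boundary S*=-
step 0: (k=0,j=0): S=95.2600, K−S=0.0000, hold=3.4812 ⇒ V=3.4812 continue  boundary S*=-

price = 3.4812
boundary = - - - 55.7282
tree:
3.4812
5.9778 0.8168
10.1099 1.5751 0.0000
16.7618 3.0374 0.0000 0.0000
25.8817 5.8574 0.0000 0.0000 0.0000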